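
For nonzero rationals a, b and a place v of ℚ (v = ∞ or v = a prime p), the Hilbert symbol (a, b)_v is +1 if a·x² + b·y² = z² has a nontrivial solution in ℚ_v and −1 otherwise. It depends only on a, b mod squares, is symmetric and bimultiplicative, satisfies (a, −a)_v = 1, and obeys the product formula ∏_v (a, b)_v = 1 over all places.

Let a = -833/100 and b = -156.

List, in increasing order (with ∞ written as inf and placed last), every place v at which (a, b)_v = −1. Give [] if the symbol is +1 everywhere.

Mod squares: a ≡ -17, b ≡ -39. Check v ∈ {∞, 2, 3, 5, 7, 13, 17}.
v=17: a=17^1·(≡16), b=17^0·(≡14) mod 17; (16|17)=+1, (14|17)=-1; (−1)^{1·0·8}·(+1)^0·(-1)^1 = -1.
v=7: a=7^2·(≡2), b=7^0·(≡5) mod 7; (2|7)=+1, (5|7)=-1; (−1)^{2·0·3}·(+1)^0·(-1)^2 = +1.
v=5: a=5^-2·(≡3), b=5^0·(≡4) mod 5; (3|5)=-1, (4|5)=+1; (−1)^{-2·0·2}·(-1)^0·(+1)^-2 = +1.
v=13: a=13^0·(≡10), b=13^1·(≡1) mod 13; (10|13)=+1, (1|13)=+1; (−1)^{0·1·6}·(+1)^1·(+1)^0 = +1.
v=∞: -17 < 0 and -39 < 0  ⇒  (a,b)_∞ = -1.
v=3: a=3^0·(≡1), b=3^1·(≡2) mod 3; (1|3)=+1, (2|3)=-1; (−1)^{0·1·1}·(+1)^1·(-1)^0 = +1.
v=2: v_2(a)=-2, v_2(b)=2; units ≡ 7, 1 (mod 8); ε·ε+αω+βω = 1·0+-2·0+2·0 ≡ 0  ⇒  (a,b)_2 = +1.
Ram(-17, -39) = {17, ∞}; no ℚ_17-point on the conic.

[17, inf]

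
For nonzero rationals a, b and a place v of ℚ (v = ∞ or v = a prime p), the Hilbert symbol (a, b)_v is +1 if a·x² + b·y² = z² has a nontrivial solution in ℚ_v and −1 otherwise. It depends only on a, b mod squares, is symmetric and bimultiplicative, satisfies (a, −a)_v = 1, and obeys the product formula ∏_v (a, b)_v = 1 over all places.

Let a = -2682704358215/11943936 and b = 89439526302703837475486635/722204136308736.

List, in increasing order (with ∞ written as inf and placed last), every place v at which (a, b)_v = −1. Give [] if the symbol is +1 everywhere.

[29, 41]

Mod squares: a ≡ -41615, b ≡ 1435. Check v ∈ {∞, 2, 3, 5, 7, 13, 29, 31, 37, 41}.
v=5: a=5^1·(≡2), b=5^1·(≡2) mod 5; (2|5)=-1, (2|5)=-1; (−1)^{1·1·2}·(-1)^1·(-1)^1 = +1.
v=3: a=3^-6·(≡1), b=3^-16·(≡1) mod 3; (1|3)=+1, (1|3)=+1; (−1)^{-6·-16·1}·(+1)^-16·(+1)^-6 = +1.
v=29: a=29^1·(≡27), b=29^2·(≡15) mod 29; (27|29)=-1, (15|29)=-1; (−1)^{1·2·14}·(-1)^2·(-1)^1 = -1.
v=41: a=41^1·(≡37), b=41^3·(≡3) mod 41; (37|41)=+1, (3|41)=-1; (−1)^{1·3·20}·(+1)^3·(-1)^1 = -1.
v=31: a=31^2·(≡1), b=31^4·(≡7) mod 31; (1|31)=+1, (7|31)=+1; (−1)^{2·4·15}·(+1)^4·(+1)^2 = +1.
v=2: v_2(a)=-14, v_2(b)=-24; units ≡ 1, 3 (mod 8); ε·ε+αω+βω = 0·1+-14·1+-24·0 ≡ 0  ⇒  (a,b)_2 = +1.
v=∞: -41615 < 0 and 1435 > 0  ⇒  (a,b)_∞ = +1.
v=7: a=7^3·(≡3), b=7^11·(≡2) mod 7; (3|7)=-1, (2|7)=+1; (−1)^{3·11·3}·(-1)^11·(+1)^3 = +1.
v=13: a=13^0·(≡7), b=13^2·(≡6) mod 13; (7|13)=-1, (6|13)=-1; (−1)^{0·2·6}·(-1)^2·(-1)^0 = +1.
v=37: a=37^2·(≡34), b=37^0·(≡32) mod 37; (34|37)=+1, (32|37)=-1; (−1)^{2·0·18}·(+1)^0·(-1)^2 = +1.
|Ram(-41615, 1435)| = 2, even; anisotropic at {29, 41}.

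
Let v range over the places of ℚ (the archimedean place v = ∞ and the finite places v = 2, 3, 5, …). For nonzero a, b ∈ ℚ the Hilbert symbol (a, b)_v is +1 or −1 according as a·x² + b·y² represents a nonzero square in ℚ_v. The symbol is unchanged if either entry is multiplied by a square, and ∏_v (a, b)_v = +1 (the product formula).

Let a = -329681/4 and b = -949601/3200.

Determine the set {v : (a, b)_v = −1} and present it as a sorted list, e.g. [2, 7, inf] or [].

[2, 43, 53, inf]

(a, b) ≡ (-329681, -1899202) mod (ℚ^×)²; places V = {2, 5, 11, 17, 19, 23, 41, 43, 53, ∞}.
(a,b)_5: α=0, u≡1; β=-2, v≡3 (mod 5); (1|5)=+1, (3|5)=-1; sign (−1)^0·+1^-2·-1^0 = +1.
(a,b)_19: α=0, u≡16; β=1, v≡6 (mod 19); (16|19)=+1, (6|19)=+1; sign (−1)^0·+1^1·+1^0 = +1.
(a,b)_23: α=0, u≡6; β=1, v≡7 (mod 23); (6|23)=+1, (7|23)=-1; sign (−1)^0·+1^1·-1^0 = +1.
(a,b)_53: α=0, u≡8; β=1, v≡29 (mod 53); (8|53)=-1, (29|53)=+1; sign (−1)^0·-1^1·+1^0 = -1.
(a,b)_43: α=1, u≡29; β=0, v≡3 (mod 43); (29|43)=-1, (3|43)=-1; sign (−1)^0·-1^0·-1^1 = -1.
(a,b)_∞: sgn(-329681)=−, sgn(-1899202)=−, so -1.
(a,b)_11: α=1, u≡1; β=0, v≡4 (mod 11); (1|11)=+1, (4|11)=+1; sign (−1)^0·+1^0·+1^1 = +1.
(a,b)_17: α=1, u≡1; β=0, v≡9 (mod 17); (1|17)=+1, (9|17)=+1; sign (−1)^0·+1^0·+1^1 = +1.
(a,b)_2: α=-2, β=-7; u≡7, v≡7 (mod 8); ε(u)ε(v)=1·1, αω(v)=-2·0, βω(u)=-7·0; sum ≡ 1  ⇒  -1.
(a,b)_41: α=1, u≡9; β=1, v≡2 (mod 41); (9|41)=+1, (2|41)=+1; sign (−1)^0·+1^1·+1^1 = +1.
(-329681, -1899202 / ℚ) ramifies at {2, 43, 53, ∞}: a division algebra.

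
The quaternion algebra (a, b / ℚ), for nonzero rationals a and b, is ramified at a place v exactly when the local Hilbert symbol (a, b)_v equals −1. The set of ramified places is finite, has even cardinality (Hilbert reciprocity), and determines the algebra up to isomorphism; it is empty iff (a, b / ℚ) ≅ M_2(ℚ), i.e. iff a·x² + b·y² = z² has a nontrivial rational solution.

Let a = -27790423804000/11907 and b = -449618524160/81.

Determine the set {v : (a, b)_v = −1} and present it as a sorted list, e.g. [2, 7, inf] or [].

[5, 13, 17, inf]

(a, b) ≡ (-5960370, -8990) mod (ℚ^×)²; places V = {2, 3, 5, 7, 11, 13, 17, 29, 31, ∞}.
(a,b)_∞: sgn(-5960370)=−, sgn(-8990)=−, so -1.
(a,b)_29: α=1, u≡1; β=1, v≡5 (mod 29); (1|29)=+1, (5|29)=+1; sign (−1)^0·+1^1·+1^1 = +1.
(a,b)_7: α=-2, u≡2; β=0, v≡5 (mod 7); (2|7)=+1, (5|7)=-1; sign (−1)^0·+1^0·-1^-2 = +1.
(a,b)_13: α=1, u≡6; β=2, v≡8 (mod 13); (6|13)=-1, (8|13)=-1; sign (−1)^0·-1^2·-1^1 = -1.
(a,b)_2: α=5, β=11; u≡7, v≡1 (mod 8); ε(u)ε(v)=1·0, αω(v)=5·0, βω(u)=11·0; sum ≡ 0  ⇒  +1.
(a,b)_17: α=3, u≡8; β=2, v≡3 (mod 17); (8|17)=+1, (3|17)=-1; sign (−1)^0·+1^2·-1^3 = -1.
(a,b)_3: α=-5, u≡2; β=-4, v≡1 (mod 3); (2|3)=-1, (1|3)=+1; sign (−1)^0·-1^-4·+1^-5 = +1.
(a,b)_31: α=1, u≡13; β=1, v≡25 (mod 31); (13|31)=-1, (25|31)=+1; sign (−1)^1·-1^1·+1^1 = +1.
(a,b)_11: α=2, u≡6; β=0, v≡2 (mod 11); (6|11)=-1, (2|11)=-1; sign (−1)^0·-1^0·-1^2 = +1.
(a,b)_5: α=3, u≡4; β=1, v≡3 (mod 5); (4|5)=+1, (3|5)=-1; sign (−1)^0·+1^1·-1^3 = -1.
Ram(-5960370, -8990) = {5, 13, 17, ∞}; no ℚ_5-point on the conic.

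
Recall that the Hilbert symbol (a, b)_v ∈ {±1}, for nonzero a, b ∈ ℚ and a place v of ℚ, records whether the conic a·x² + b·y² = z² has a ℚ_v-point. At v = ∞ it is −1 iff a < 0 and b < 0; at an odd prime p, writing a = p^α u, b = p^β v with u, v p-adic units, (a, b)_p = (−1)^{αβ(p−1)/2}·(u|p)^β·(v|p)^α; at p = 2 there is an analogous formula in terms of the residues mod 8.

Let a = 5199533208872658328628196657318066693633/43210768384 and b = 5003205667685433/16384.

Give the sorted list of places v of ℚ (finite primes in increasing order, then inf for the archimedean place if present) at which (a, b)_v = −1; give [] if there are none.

(a, b) ≡ (23079433, 2112375473) mod (ℚ^×)²; places V = {2, 3, 7, 13, 19, 29, 37, 41, 43, 47, 53, ∞}.
(a,b)_41: α=3, u≡35; β=1, v≡28 (mod 41); (35|41)=-1, (28|41)=-1; sign (−1)^0·-1^1·-1^3 = +1.
(a,b)_29: α=-2, u≡3; β=0, v≡23 (mod 29); (3|29)=-1, (23|29)=+1; sign (−1)^0·-1^0·+1^-2 = +1.
(a,b)_37: α=2, u≡15; β=1, v≡34 (mod 37); (15|37)=-1, (34|37)=+1; sign (−1)^0·-1^1·+1^2 = -1.
(a,b)_13: α=3, u≡3; β=1, v≡6 (mod 13); (3|13)=+1, (6|13)=-1; sign (−1)^0·+1^1·-1^3 = -1.
(a,b)_7: α=-2, u≡5; β=0, v≡3 (mod 7); (5|7)=-1, (3|7)=-1; sign (−1)^0·-1^0·-1^-2 = +1.
(a,b)_53: α=3, u≡47; β=1, v≡20 (mod 53); (47|53)=+1, (20|53)=-1; sign (−1)^0·+1^1·-1^3 = -1.
(a,b)_3: α=18, u≡1; β=8, v≡2 (mod 3); (1|3)=+1, (2|3)=-1; sign (−1)^0·+1^8·-1^18 = +1.
(a,b)_47: α=2, u≡6; β=1, v≡22 (mod 47); (6|47)=+1, (22|47)=-1; sign (−1)^0·+1^1·-1^2 = +1.
(a,b)_∞: sgn(23079433)=+, sgn(2112375473)=+, so +1.
(a,b)_2: α=-20, β=-14; u≡1, v≡1 (mod 8); ε(u)ε(v)=0·0, αω(v)=-20·0, βω(u)=-14·0; sum ≡ 0  ⇒  +1.
(a,b)_19: α=5, u≡3; β=2, v≡9 (mod 19); (3|19)=-1, (9|19)=+1; sign (−1)^0·-1^2·+1^5 = +1.
(a,b)_43: α=3, u≡34; β=1, v≡18 (mod 43); (34|43)=-1, (18|43)=-1; sign (−1)^1·-1^1·-1^3 = -1.
Ram(23079433, 2112375473) = {13, 37, 43, 53}; no ℚ_13-point on the conic.

[13, 37, 43, 53]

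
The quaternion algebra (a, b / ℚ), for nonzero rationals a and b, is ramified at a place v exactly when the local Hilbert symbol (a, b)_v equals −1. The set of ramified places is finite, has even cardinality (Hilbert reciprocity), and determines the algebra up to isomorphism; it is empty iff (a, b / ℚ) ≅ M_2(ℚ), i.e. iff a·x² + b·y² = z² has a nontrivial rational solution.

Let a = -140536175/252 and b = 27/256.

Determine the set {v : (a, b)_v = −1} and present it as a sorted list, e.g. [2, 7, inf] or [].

(a, b) ≡ (-232841, 3) mod (ℚ^×)²; places V = {2, 3, 5, 7, 13, 29, 31, 37, ∞}.
(a,b)_13: α=2, u≡7; β=0, v≡3 (mod 13); (7|13)=-1, (3|13)=+1; sign (−1)^0·-1^0·+1^2 = +1.
(a,b)_5: α=2, u≡4; β=0, v≡2 (mod 5); (4|5)=+1, (2|5)=-1; sign (−1)^0·+1^0·-1^2 = +1.
(a,b)_7: α=-1, u≡4; β=0, v≡5 (mod 7); (4|7)=+1, (5|7)=-1; sign (−1)^0·+1^0·-1^-1 = -1.
(a,b)_31: α=1, u≡27; β=0, v≡15 (mod 31); (27|31)=-1, (15|31)=-1; sign (−1)^0·-1^0·-1^1 = -1.
(a,b)_3: α=-2, u≡1; β=3, v≡1 (mod 3); (1|3)=+1, (1|3)=+1; sign (−1)^0·+1^3·+1^-2 = +1.
(a,b)_2: α=-2, β=-8; u≡7, v≡3 (mod 8); ε(u)ε(v)=1·1, αω(v)=-2·1, βω(u)=-8·0; sum ≡ 1  ⇒  -1.
(a,b)_∞: sgn(-232841)=−, sgn(3)=+, so +1.
(a,b)_37: α=1, u≡11; β=0, v≡28 (mod 37); (11|37)=+1, (28|37)=+1; sign (−1)^0·+1^0·+1^1 = +1.
(a,b)_29: α=1, u≡13; β=0, v≡12 (mod 29); (13|29)=+1, (12|29)=-1; sign (−1)^0·+1^0·-1^1 = -1.
|Ram(-232841, 3)| = 4, even; anisotropic at {2, 7, 29, 31}.

[2, 7, 29, 31]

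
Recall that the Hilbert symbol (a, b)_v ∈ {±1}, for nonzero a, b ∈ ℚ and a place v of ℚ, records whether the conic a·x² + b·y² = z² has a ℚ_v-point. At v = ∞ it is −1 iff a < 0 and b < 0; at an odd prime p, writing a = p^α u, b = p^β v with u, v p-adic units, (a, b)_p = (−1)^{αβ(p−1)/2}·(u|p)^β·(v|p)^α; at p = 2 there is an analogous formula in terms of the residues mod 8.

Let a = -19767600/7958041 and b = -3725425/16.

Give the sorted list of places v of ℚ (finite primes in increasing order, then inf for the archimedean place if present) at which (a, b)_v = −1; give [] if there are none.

[31, inf]

(a, b) ≡ (-19, -149017) mod (ℚ^×)²; places V = {2, 3, 5, 7, 11, 13, 17, 19, 23, 31, ∞}.
(a,b)_31: α=-2, u≡27; β=1, v≡24 (mod 31); (27|31)=-1, (24|31)=-1; sign (−1)^0·-1^1·-1^-2 = -1.
(a,b)_2: α=4, β=-4; u≡5, v≡7 (mod 8); ε(u)ε(v)=0·1, αω(v)=4·0, βω(u)=-4·1; sum ≡ 0  ⇒  +1.
(a,b)_19: α=1, u≡8; β=1, v≡11 (mod 19); (8|19)=-1, (11|19)=+1; sign (−1)^1·-1^1·+1^1 = +1.
(a,b)_13: α=-2, u≡6; β=0, v≡8 (mod 13); (6|13)=-1, (8|13)=-1; sign (−1)^0·-1^0·-1^-2 = +1.
(a,b)_3: α=2, u≡2; β=0, v≡2 (mod 3); (2|3)=-1, (2|3)=-1; sign (−1)^0·-1^0·-1^2 = +1.
(a,b)_11: α=0, u≡9; β=1, v≡3 (mod 11); (9|11)=+1, (3|11)=+1; sign (−1)^0·+1^1·+1^0 = +1.
(a,b)_17: α=2, u≡8; β=0, v≡11 (mod 17); (8|17)=+1, (11|17)=-1; sign (−1)^0·+1^0·-1^2 = +1.
(a,b)_7: α=-2, u≡4; β=0, v≡5 (mod 7); (4|7)=+1, (5|7)=-1; sign (−1)^0·+1^0·-1^-2 = +1.
(a,b)_23: α=0, u≡4; β=1, v≡21 (mod 23); (4|23)=+1, (21|23)=-1; sign (−1)^0·+1^1·-1^0 = +1.
(a,b)_5: α=2, u≡1; β=2, v≡3 (mod 5); (1|5)=+1, (3|5)=-1; sign (−1)^0·+1^2·-1^2 = +1.
(a,b)_∞: sgn(-19)=−, sgn(-149017)=−, so -1.
|Ram(-19, -149017)| = 2, even; anisotropic at {31, ∞}.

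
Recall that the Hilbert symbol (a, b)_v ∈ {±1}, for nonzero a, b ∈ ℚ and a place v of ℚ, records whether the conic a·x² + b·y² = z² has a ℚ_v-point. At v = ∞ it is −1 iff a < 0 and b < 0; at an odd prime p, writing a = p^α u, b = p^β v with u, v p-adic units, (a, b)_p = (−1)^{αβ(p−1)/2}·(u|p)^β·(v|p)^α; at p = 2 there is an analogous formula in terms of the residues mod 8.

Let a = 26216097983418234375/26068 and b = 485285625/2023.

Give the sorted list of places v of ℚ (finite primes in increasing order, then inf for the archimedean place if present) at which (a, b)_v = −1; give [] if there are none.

Mod squares: a ≡ 3059, b ≡ 4991. Check v ∈ {∞, 2, 3, 5, 7, 11, 17, 19, 23, 31}.
v=31: a=31^2·(≡23), b=31^1·(≡11) mod 31; (23|31)=-1, (11|31)=-1; (−1)^{2·1·15}·(-1)^1·(-1)^2 = -1.
v=17: a=17^0·(≡1), b=17^-2·(≡3) mod 17; (1|17)=+1, (3|17)=-1; (−1)^{0·-2·8}·(+1)^-2·(-1)^0 = +1.
v=2: v_2(a)=-2, v_2(b)=0; units ≡ 3, 7 (mod 8); ε·ε+αω+βω = 1·1+-2·0+0·1 ≡ 1  ⇒  (a,b)_2 = -1.
v=3: a=3^4·(≡2), b=3^2·(≡2) mod 3; (2|3)=-1, (2|3)=-1; (−1)^{4·2·1}·(-1)^2·(-1)^4 = +1.
v=7: a=7^-3·(≡6), b=7^-1·(≡3) mod 7; (6|7)=-1, (3|7)=-1; (−1)^{-3·-1·3}·(-1)^-1·(-1)^-3 = -1.
v=∞: 3059 > 0 and 4991 > 0  ⇒  (a,b)_∞ = +1.
v=19: a=19^-1·(≡4), b=19^0·(≡12) mod 19; (4|19)=+1, (12|19)=-1; (−1)^{-1·0·9}·(+1)^0·(-1)^-1 = -1.
v=5: a=5^6·(≡4), b=5^4·(≡4) mod 5; (4|5)=+1, (4|5)=+1; (−1)^{6·4·2}·(+1)^4·(+1)^6 = +1.
v=23: a=23^3·(≡3), b=23^1·(≡20) mod 23; (3|23)=+1, (20|23)=-1; (−1)^{3·1·11}·(+1)^1·(-1)^3 = +1.
v=11: a=11^6·(≡4), b=11^2·(≡8) mod 11; (4|11)=+1, (8|11)=-1; (−1)^{6·2·5}·(+1)^2·(-1)^6 = +1.
|Ram(3059, 4991)| = 4, even; anisotropic at {2, 7, 19, 31}.

[2, 7, 19, 31]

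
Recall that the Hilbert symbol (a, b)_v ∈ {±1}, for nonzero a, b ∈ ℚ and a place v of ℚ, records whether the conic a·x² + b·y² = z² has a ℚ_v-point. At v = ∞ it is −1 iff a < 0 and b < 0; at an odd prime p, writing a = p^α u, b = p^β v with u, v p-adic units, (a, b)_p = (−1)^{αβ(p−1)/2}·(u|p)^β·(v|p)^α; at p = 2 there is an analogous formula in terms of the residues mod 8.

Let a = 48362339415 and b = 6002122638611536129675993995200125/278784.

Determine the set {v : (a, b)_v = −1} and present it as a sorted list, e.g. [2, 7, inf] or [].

(a, b) ≡ (174135, 650845) mod (ℚ^×)²; places V = {2, 3, 5, 7, 11, 13, 17, 19, 23, 31, 37, 47, ∞}.
(a,b)_∞: sgn(174135)=+, sgn(650845)=+, so +1.
(a,b)_5: α=1, u≡3; β=3, v≡4 (mod 5); (3|5)=-1, (4|5)=+1; sign (−1)^0·-1^3·+1^1 = -1.
(a,b)_2: α=0, β=-8; u≡7, v≡5 (mod 8); ε(u)ε(v)=1·0, αω(v)=0·1, βω(u)=-8·0; sum ≡ 0  ⇒  +1.
(a,b)_7: α=0, u≡5; β=2, v≡5 (mod 7); (5|7)=-1, (5|7)=-1; sign (−1)^0·-1^2·-1^0 = +1.
(a,b)_23: α=0, u≡8; β=2, v≡19 (mod 23); (8|23)=+1, (19|23)=-1; sign (−1)^0·+1^2·-1^0 = +1.
(a,b)_3: α=1, u≡1; β=-2, v≡1 (mod 3); (1|3)=+1, (1|3)=+1; sign (−1)^0·+1^-2·+1^1 = +1.
(a,b)_47: α=1, u≡46; β=2, v≡37 (mod 47); (46|47)=-1, (37|47)=+1; sign (−1)^0·-1^2·+1^1 = +1.
(a,b)_31: α=2, u≡18; β=5, v≡8 (mod 31); (18|31)=+1, (8|31)=+1; sign (−1)^0·+1^5·+1^2 = +1.
(a,b)_17: α=2, u≡2; β=5, v≡1 (mod 17); (2|17)=+1, (1|17)=+1; sign (−1)^0·+1^5·+1^2 = +1.
(a,b)_13: α=1, u≡11; β=3, v≡5 (mod 13); (11|13)=-1, (5|13)=-1; sign (−1)^0·-1^3·-1^1 = +1.
(a,b)_19: α=1, u≡4; β=3, v≡1 (mod 19); (4|19)=+1, (1|19)=+1; sign (−1)^1·+1^3·+1^1 = -1.
(a,b)_37: α=0, u≡17; β=2, v≡29 (mod 37); (17|37)=-1, (29|37)=-1; sign (−1)^0·-1^2·-1^0 = +1.
(a,b)_11: α=0, u≡5; β=-2, v≡6 (mod 11); (5|11)=+1, (6|11)=-1; sign (−1)^0·+1^-2·-1^0 = +1.
(174135, 650845 / ℚ) ramifies at {5, 19}: a division algebra.

[5, 19]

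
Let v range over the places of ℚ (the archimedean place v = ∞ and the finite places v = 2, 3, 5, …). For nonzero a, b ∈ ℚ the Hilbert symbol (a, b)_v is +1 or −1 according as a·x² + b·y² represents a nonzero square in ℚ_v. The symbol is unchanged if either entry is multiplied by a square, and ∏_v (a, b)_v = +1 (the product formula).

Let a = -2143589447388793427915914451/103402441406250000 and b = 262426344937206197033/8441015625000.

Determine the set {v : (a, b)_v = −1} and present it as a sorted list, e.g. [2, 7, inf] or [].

[2, 17]

Mod squares: a ≡ -11, b ≡ 170. Check v ∈ {∞, 2, 3, 5, 7, 11, 13, 17, 19, 37}.
v=13: a=13^2·(≡2), b=13^2·(≡1) mod 13; (2|13)=-1, (1|13)=+1; (−1)^{2·2·6}·(-1)^2·(+1)^2 = +1.
v=11: a=11^9·(≡7), b=11^6·(≡5) mod 11; (7|11)=-1, (5|11)=+1; (−1)^{9·6·5}·(-1)^6·(+1)^9 = +1.
v=7: a=7^-6·(≡6), b=7^-4·(≡1) mod 7; (6|7)=-1, (1|7)=+1; (−1)^{-6·-4·3}·(-1)^-4·(+1)^-6 = +1.
v=3: a=3^-2·(≡1), b=3^-2·(≡2) mod 3; (1|3)=+1, (2|3)=-1; (−1)^{-2·-2·1}·(+1)^-2·(-1)^-2 = +1.
v=19: a=19^6·(≡8), b=19^4·(≡18) mod 19; (8|19)=-1, (18|19)=-1; (−1)^{6·4·9}·(-1)^4·(-1)^6 = +1.
v=∞: -11 < 0 and 170 > 0  ⇒  (a,b)_∞ = +1.
v=2: v_2(a)=-4, v_2(b)=-3; units ≡ 5, 5 (mod 8); ε·ε+αω+βω = 0·0+-4·1+-3·1 ≡ 1  ⇒  (a,b)_2 = -1.
v=17: a=17^4·(≡10), b=17^3·(≡12) mod 17; (10|17)=-1, (12|17)=-1; (−1)^{4·3·8}·(-1)^3·(-1)^4 = -1.
v=37: a=37^2·(≡30), b=37^2·(≡19) mod 37; (30|37)=+1, (19|37)=-1; (−1)^{2·2·18}·(+1)^2·(-1)^2 = +1.
v=5: a=5^-14·(≡4), b=5^-11·(≡4) mod 5; (4|5)=+1, (4|5)=+1; (−1)^{-14·-11·2}·(+1)^-11·(+1)^-14 = +1.
|Ram(-11, 170)| = 2, even; anisotropic at {2, 17}.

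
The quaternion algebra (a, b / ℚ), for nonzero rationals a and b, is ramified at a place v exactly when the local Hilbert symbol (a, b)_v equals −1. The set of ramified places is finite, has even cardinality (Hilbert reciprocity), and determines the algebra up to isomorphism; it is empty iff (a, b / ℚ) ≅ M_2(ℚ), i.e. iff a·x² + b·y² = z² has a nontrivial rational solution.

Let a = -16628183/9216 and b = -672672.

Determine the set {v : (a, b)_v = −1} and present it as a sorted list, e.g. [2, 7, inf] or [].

[13, inf]

Mod squares: a ≡ -143, b ≡ -858. Check v ∈ {∞, 2, 3, 7, 11, 13, 31}.
v=∞: -143 < 0 and -858 < 0  ⇒  (a,b)_∞ = -1.
v=13: a=13^1·(≡8), b=13^1·(≡9) mod 13; (8|13)=-1, (9|13)=+1; (−1)^{1·1·6}·(-1)^1·(+1)^1 = -1.
v=11: a=11^3·(≡4), b=11^1·(≡8) mod 11; (4|11)=+1, (8|11)=-1; (−1)^{3·1·5}·(+1)^1·(-1)^3 = +1.
v=2: v_2(a)=-10, v_2(b)=5; units ≡ 1, 3 (mod 8); ε·ε+αω+βω = 0·1+-10·1+5·0 ≡ 0  ⇒  (a,b)_2 = +1.
v=7: a=7^0·(≡4), b=7^2·(≡6) mod 7; (4|7)=+1, (6|7)=-1; (−1)^{0·2·3}·(+1)^2·(-1)^0 = +1.
v=3: a=3^-2·(≡1), b=3^1·(≡2) mod 3; (1|3)=+1, (2|3)=-1; (−1)^{-2·1·1}·(+1)^1·(-1)^-2 = +1.
v=31: a=31^2·(≡27), b=31^0·(≡28) mod 31; (27|31)=-1, (28|31)=+1; (−1)^{2·0·15}·(-1)^0·(+1)^2 = +1.
|Ram(-143, -858)| = 2, even; anisotropic at {13, ∞}.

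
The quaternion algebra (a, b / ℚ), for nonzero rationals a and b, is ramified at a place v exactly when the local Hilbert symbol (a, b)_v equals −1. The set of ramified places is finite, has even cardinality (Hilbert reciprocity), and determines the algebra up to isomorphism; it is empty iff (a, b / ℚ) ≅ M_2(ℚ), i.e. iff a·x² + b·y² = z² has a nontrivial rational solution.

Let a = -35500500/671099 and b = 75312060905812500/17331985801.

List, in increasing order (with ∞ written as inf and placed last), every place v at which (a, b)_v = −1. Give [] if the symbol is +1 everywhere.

(a, b) ≡ (-8855, 77) mod (ℚ^×)²; places V = {2, 3, 5, 7, 11, 13, 19, 23, 37, 41, ∞}.
(a,b)_2: α=2, β=2; u≡1, v≡5 (mod 8); ε(u)ε(v)=0·0, αω(v)=2·1, βω(u)=2·0; sum ≡ 0  ⇒  +1.
(a,b)_23: α=1, u≡6; β=2, v≡18 (mod 23); (6|23)=+1, (18|23)=+1; sign (−1)^0·+1^2·+1^1 = +1.
(a,b)_3: α=2, u≡1; β=2, v≡2 (mod 3); (1|3)=+1, (2|3)=-1; sign (−1)^0·+1^2·-1^2 = +1.
(a,b)_7: α=3, u≡1; β=5, v≡2 (mod 7); (1|7)=+1, (2|7)=+1; sign (−1)^1·+1^5·+1^3 = -1.
(a,b)_11: α=-1, u≡3; β=1, v≡10 (mod 11); (3|11)=+1, (10|11)=-1; sign (−1)^1·+1^1·-1^-1 = +1.
(a,b)_13: α=-2, u≡5; β=-4, v≡3 (mod 13); (5|13)=-1, (3|13)=+1; sign (−1)^0·-1^-4·+1^-2 = +1.
(a,b)_19: α=-2, u≡15; β=-2, v≡5 (mod 19); (15|19)=-1, (5|19)=+1; sign (−1)^0·-1^-2·+1^-2 = +1.
(a,b)_41: α=0, u≡8; β=-2, v≡39 (mod 41); (8|41)=+1, (39|41)=+1; sign (−1)^0·+1^-2·+1^0 = +1.
(a,b)_∞: sgn(-8855)=−, sgn(77)=+, so +1.
(a,b)_37: α=0, u≡21; β=2, v≡27 (mod 37); (21|37)=+1, (27|37)=+1; sign (−1)^0·+1^2·+1^0 = +1.
(a,b)_5: α=3, u≡4; β=6, v≡2 (mod 5); (4|5)=+1, (2|5)=-1; sign (−1)^0·+1^6·-1^3 = -1.
(-8855, 77 / ℚ) ramifies at {5, 7}: a division algebra.

[5, 7]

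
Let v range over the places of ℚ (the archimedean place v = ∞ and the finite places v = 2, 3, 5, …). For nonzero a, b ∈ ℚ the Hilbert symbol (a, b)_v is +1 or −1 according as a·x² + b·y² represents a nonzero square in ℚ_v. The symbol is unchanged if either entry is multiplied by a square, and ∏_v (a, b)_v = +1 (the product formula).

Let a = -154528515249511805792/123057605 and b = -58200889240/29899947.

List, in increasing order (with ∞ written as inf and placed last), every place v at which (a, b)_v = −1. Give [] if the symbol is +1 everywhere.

[3, 5, 13, inf]

Mod squares: a ≡ -3292510, b ≡ -930. Check v ∈ {∞, 2, 3, 5, 7, 11, 13, 17, 19, 31, 41, 43}.
v=3: a=3^0·(≡2), b=3^-1·(≡2) mod 3; (2|3)=-1, (2|3)=-1; (−1)^{0·-1·1}·(-1)^-1·(-1)^0 = -1.
v=2: v_2(a)=5, v_2(b)=3; units ≡ 1, 7 (mod 8); ε·ε+αω+βω = 0·1+5·0+3·0 ≡ 0  ⇒  (a,b)_2 = +1.
v=7: a=7^0·(≡5), b=7^-2·(≡4) mod 7; (5|7)=-1, (4|7)=+1; (−1)^{0·-2·3}·(-1)^-2·(+1)^0 = +1.
v=11: a=11^-4·(≡6), b=11^-2·(≡4) mod 11; (6|11)=-1, (4|11)=+1; (−1)^{-4·-2·5}·(-1)^-2·(+1)^-4 = +1.
v=43: a=43^3·(≡14), b=43^0·(≡23) mod 43; (14|43)=+1, (23|43)=+1; (−1)^{3·0·21}·(+1)^0·(+1)^3 = +1.
v=5: a=5^-1·(≡3), b=5^1·(≡1) mod 5; (3|5)=-1, (1|5)=+1; (−1)^{-1·1·2}·(-1)^1·(+1)^-1 = -1.
v=13: a=13^5·(≡4), b=13^2·(≡11) mod 13; (4|13)=+1, (11|13)=-1; (−1)^{5·2·6}·(+1)^2·(-1)^5 = -1.
v=17: a=17^2·(≡8), b=17^2·(≡6) mod 17; (8|17)=+1, (6|17)=-1; (−1)^{2·2·8}·(+1)^2·(-1)^2 = +1.
v=∞: -3292510 < 0 and -930 < 0  ⇒  (a,b)_∞ = -1.
v=31: a=31^3·(≡26), b=31^3·(≡8) mod 31; (26|31)=-1, (8|31)=+1; (−1)^{3·3·15}·(-1)^3·(+1)^3 = +1.
v=41: a=41^-2·(≡31), b=41^-2·(≡17) mod 41; (31|41)=+1, (17|41)=-1; (−1)^{-2·-2·20}·(+1)^-2·(-1)^-2 = +1.
v=19: a=19^1·(≡9), b=19^0·(≡17) mod 19; (9|19)=+1, (17|19)=+1; (−1)^{1·0·9}·(+1)^0·(+1)^1 = +1.
(-3292510, -930 / ℚ) ramifies at {3, 5, 13, ∞}: a division algebra.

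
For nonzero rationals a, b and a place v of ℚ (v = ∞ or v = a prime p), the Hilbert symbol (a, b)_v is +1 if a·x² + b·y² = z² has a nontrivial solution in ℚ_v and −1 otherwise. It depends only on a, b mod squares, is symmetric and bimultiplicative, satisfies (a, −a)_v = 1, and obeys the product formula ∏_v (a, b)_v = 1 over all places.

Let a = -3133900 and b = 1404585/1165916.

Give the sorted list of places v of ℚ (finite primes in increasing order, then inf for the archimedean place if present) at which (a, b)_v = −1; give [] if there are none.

(a, b) ≡ (-259, 35815) mod (ℚ^×)²; places V = {2, 3, 5, 7, 11, 13, 19, 23, 29, 37, ∞}.
(a,b)_5: α=2, u≡4; β=1, v≡2 (mod 5); (4|5)=+1, (2|5)=-1; sign (−1)^0·+1^1·-1^2 = +1.
(a,b)_23: α=0, u≡11; β=-2, v≡12 (mod 23); (11|23)=-1, (12|23)=+1; sign (−1)^0·-1^-2·+1^0 = +1.
(a,b)_7: α=1, u≡6; β=4, v≡6 (mod 7); (6|7)=-1, (6|7)=-1; sign (−1)^0·-1^4·-1^1 = -1.
(a,b)_2: α=2, β=-2; u≡5, v≡7 (mod 8); ε(u)ε(v)=0·1, αω(v)=2·0, βω(u)=-2·1; sum ≡ 0  ⇒  +1.
(a,b)_11: α=2, u≡5; β=0, v≡7 (mod 11); (5|11)=+1, (7|11)=-1; sign (−1)^0·+1^0·-1^2 = +1.
(a,b)_13: α=0, u≡10; β=1, v≡12 (mod 13); (10|13)=+1, (12|13)=+1; sign (−1)^0·+1^1·+1^0 = +1.
(a,b)_∞: sgn(-259)=−, sgn(35815)=+, so +1.
(a,b)_19: α=0, u≡17; β=-1, v≡11 (mod 19); (17|19)=+1, (11|19)=+1; sign (−1)^0·+1^-1·+1^0 = +1.
(a,b)_37: α=1, u≡30; β=0, v≡36 (mod 37); (30|37)=+1, (36|37)=+1; sign (−1)^0·+1^0·+1^1 = +1.
(a,b)_29: α=0, u≡14; β=-1, v≡26 (mod 29); (14|29)=-1, (26|29)=-1; sign (−1)^0·-1^-1·-1^0 = -1.
(a,b)_3: α=0, u≡2; β=2, v≡1 (mod 3); (2|3)=-1, (1|3)=+1; sign (−1)^0·-1^2·+1^0 = +1.
(-259, 35815 / ℚ) ramifies at {7, 29}: a division algebra.

[7, 29]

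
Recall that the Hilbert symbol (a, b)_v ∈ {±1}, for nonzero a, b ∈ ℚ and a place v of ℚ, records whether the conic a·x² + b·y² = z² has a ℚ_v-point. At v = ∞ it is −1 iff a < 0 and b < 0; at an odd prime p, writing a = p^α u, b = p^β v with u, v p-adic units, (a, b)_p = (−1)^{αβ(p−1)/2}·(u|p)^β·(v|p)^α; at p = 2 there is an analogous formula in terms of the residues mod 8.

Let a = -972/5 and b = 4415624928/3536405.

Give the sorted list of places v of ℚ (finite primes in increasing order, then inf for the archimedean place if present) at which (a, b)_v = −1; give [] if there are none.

[3, 13]

Mod squares: a ≡ -15, b ≡ 390. Check v ∈ {∞, 2, 3, 5, 11, 13, 19, 29}.
v=29: a=29^0·(≡26), b=29^-4·(≡9) mod 29; (26|29)=-1, (9|29)=+1; (−1)^{0·-4·14}·(-1)^-4·(+1)^0 = +1.
v=3: a=3^5·(≡1), b=3^5·(≡1) mod 3; (1|3)=+1, (1|3)=+1; (−1)^{5·5·1}·(+1)^5·(+1)^5 = -1.
v=∞: -15 < 0 and 390 > 0  ⇒  (a,b)_∞ = +1.
v=19: a=19^0·(≡7), b=19^2·(≡12) mod 19; (7|19)=+1, (12|19)=-1; (−1)^{0·2·9}·(+1)^2·(-1)^0 = +1.
v=2: v_2(a)=2, v_2(b)=5; units ≡ 1, 3 (mod 8); ε·ε+αω+βω = 0·1+2·1+5·0 ≡ 0  ⇒  (a,b)_2 = +1.
v=5: a=5^-1·(≡3), b=5^-1·(≡3) mod 5; (3|5)=-1, (3|5)=-1; (−1)^{-1·-1·2}·(-1)^-1·(-1)^-1 = +1.
v=13: a=13^0·(≡11), b=13^1·(≡1) mod 13; (11|13)=-1, (1|13)=+1; (−1)^{0·1·6}·(-1)^1·(+1)^0 = -1.
v=11: a=11^0·(≡8), b=11^2·(≡1) mod 11; (8|11)=-1, (1|11)=+1; (−1)^{0·2·5}·(-1)^2·(+1)^0 = +1.
Ram(-15, 390) = {3, 13}; no ℚ_3-point on the conic.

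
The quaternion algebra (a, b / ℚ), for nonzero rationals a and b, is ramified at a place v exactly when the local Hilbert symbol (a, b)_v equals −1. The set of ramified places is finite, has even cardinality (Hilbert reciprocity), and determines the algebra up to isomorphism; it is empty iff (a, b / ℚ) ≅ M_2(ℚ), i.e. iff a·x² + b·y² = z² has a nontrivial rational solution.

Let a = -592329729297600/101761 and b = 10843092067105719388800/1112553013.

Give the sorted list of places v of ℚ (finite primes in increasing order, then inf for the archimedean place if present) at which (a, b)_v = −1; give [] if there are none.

(a, b) ≡ (-19, 193154) mod (ℚ^×)²; places V = {2, 3, 5, 7, 11, 13, 17, 19, 23, 29, ∞}.
(a,b)_11: α=-2, u≡5; β=-2, v≡5 (mod 11); (5|11)=+1, (5|11)=+1; sign (−1)^0·+1^-2·+1^-2 = +1.
(a,b)_17: α=4, u≡9; β=7, v≡12 (mod 17); (9|17)=+1, (12|17)=-1; sign (−1)^0·+1^7·-1^4 = +1.
(a,b)_13: α=0, u≡7; β=-1, v≡12 (mod 13); (7|13)=-1, (12|13)=+1; sign (−1)^0·-1^-1·+1^0 = -1.
(a,b)_3: α=2, u≡2; β=6, v≡2 (mod 3); (2|3)=-1, (2|3)=-1; sign (−1)^0·-1^6·-1^2 = +1.
(a,b)_29: α=-2, u≡14; β=-4, v≡2 (mod 29); (14|29)=-1, (2|29)=-1; sign (−1)^0·-1^-4·-1^-2 = +1.
(a,b)_7: α=2, u≡2; β=2, v≡3 (mod 7); (2|7)=+1, (3|7)=-1; sign (−1)^0·+1^2·-1^2 = +1.
(a,b)_5: α=2, u≡1; β=2, v≡4 (mod 5); (1|5)=+1, (4|5)=+1; sign (−1)^0·+1^2·+1^2 = +1.
(a,b)_19: α=1, u≡10; β=1, v≡1 (mod 19); (10|19)=-1, (1|19)=+1; sign (−1)^1·-1^1·+1^1 = +1.
(a,b)_2: α=6, β=7; u≡5, v≡1 (mod 8); ε(u)ε(v)=0·0, αω(v)=6·0, βω(u)=7·1; sum ≡ 1  ⇒  -1.
(a,b)_23: α=2, u≡6; β=3, v≡1 (mod 23); (6|23)=+1, (1|23)=+1; sign (−1)^0·+1^3·+1^2 = +1.
(a,b)_∞: sgn(-19)=−, sgn(193154)=+, so +1.
Ram(-19, 193154) = {2, 13}; no ℚ_2-point on the conic.

[2, 13]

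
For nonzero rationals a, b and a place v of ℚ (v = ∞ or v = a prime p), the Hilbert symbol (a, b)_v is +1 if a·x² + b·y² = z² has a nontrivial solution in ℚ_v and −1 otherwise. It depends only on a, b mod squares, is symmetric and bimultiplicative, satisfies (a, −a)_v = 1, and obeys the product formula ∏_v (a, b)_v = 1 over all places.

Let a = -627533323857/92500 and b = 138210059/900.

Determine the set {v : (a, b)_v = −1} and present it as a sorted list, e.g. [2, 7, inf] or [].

[2, 37]

(a, b) ≡ (-26381, 851) mod (ℚ^×)²; places V = {2, 3, 5, 11, 13, 23, 29, 31, 37, ∞}.
(a,b)_11: α=2, u≡8; β=0, v≡1 (mod 11); (8|11)=-1, (1|11)=+1; sign (−1)^0·-1^0·+1^2 = +1.
(a,b)_2: α=-2, β=-2; u≡3, v≡3 (mod 8); ε(u)ε(v)=1·1, αω(v)=-2·1, βω(u)=-2·1; sum ≡ 1  ⇒  -1.
(a,b)_5: α=-4, u≡1; β=-2, v≡4 (mod 5); (1|5)=+1, (4|5)=+1; sign (−1)^0·+1^-2·+1^-4 = +1.
(a,b)_37: α=-1, u≡26; β=1, v≡6 (mod 37); (26|37)=+1, (6|37)=-1; sign (−1)^0·+1^1·-1^-1 = -1.
(a,b)_29: α=2, u≡16; β=0, v≡3 (mod 29); (16|29)=+1, (3|29)=-1; sign (−1)^0·+1^0·-1^2 = +1.
(a,b)_3: α=2, u≡1; β=-2, v≡2 (mod 3); (1|3)=+1, (2|3)=-1; sign (−1)^0·+1^-2·-1^2 = +1.
(a,b)_23: α=1, u≡12; β=1, v≡5 (mod 23); (12|23)=+1, (5|23)=-1; sign (−1)^1·+1^1·-1^1 = +1.
(a,b)_13: α=0, u≡3; β=2, v≡11 (mod 13); (3|13)=+1, (11|13)=-1; sign (−1)^0·+1^2·-1^0 = +1.
(a,b)_31: α=3, u≡30; β=2, v≡10 (mod 31); (30|31)=-1, (10|31)=+1; sign (−1)^0·-1^2·+1^3 = +1.
(a,b)_∞: sgn(-26381)=−, sgn(851)=+, so +1.
|Ram(-26381, 851)| = 2, even; anisotropic at {2, 37}.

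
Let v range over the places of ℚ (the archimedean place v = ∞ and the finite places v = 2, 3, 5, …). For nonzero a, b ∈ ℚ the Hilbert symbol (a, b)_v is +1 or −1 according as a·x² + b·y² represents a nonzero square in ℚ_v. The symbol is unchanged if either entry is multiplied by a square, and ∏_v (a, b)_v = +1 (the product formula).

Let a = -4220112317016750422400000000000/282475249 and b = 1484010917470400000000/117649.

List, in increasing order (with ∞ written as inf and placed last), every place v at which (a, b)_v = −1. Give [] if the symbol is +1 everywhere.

Mod squares: a ≡ -256215, b ≡ 11. Check v ∈ {∞, 2, 3, 5, 7, 11, 17, 19, 29, 31}.
v=∞: -256215 < 0 and 11 > 0  ⇒  (a,b)_∞ = +1.
v=19: a=19^3·(≡17), b=19^2·(≡4) mod 19; (17|19)=+1, (4|19)=+1; (−1)^{3·2·9}·(+1)^2·(+1)^3 = +1.
v=7: a=7^-10·(≡6), b=7^-6·(≡4) mod 7; (6|7)=-1, (4|7)=+1; (−1)^{-10·-6·3}·(-1)^-6·(+1)^-10 = +1.
v=17: a=17^0·(≡9), b=17^2·(≡12) mod 17; (9|17)=+1, (12|17)=-1; (−1)^{0·2·8}·(+1)^2·(-1)^0 = +1.
v=3: a=3^7·(≡2), b=3^0·(≡2) mod 3; (2|3)=-1, (2|3)=-1; (−1)^{7·0·1}·(-1)^0·(-1)^7 = -1.
v=5: a=5^11·(≡2), b=5^8·(≡1) mod 5; (2|5)=-1, (1|5)=+1; (−1)^{11·8·2}·(-1)^8·(+1)^11 = +1.
v=11: a=11^2·(≡6), b=11^1·(≡4) mod 11; (6|11)=-1, (4|11)=+1; (−1)^{2·1·5}·(-1)^1·(+1)^2 = -1.
v=29: a=29^3·(≡27), b=29^2·(≡12) mod 29; (27|29)=-1, (12|29)=-1; (−1)^{3·2·14}·(-1)^2·(-1)^3 = -1.
v=2: v_2(a)=16, v_2(b)=12; units ≡ 1, 3 (mod 8); ε·ε+αω+βω = 0·1+16·1+12·0 ≡ 0  ⇒  (a,b)_2 = +1.
v=31: a=31^3·(≡13), b=31^2·(≡24) mod 31; (13|31)=-1, (24|31)=-1; (−1)^{3·2·15}·(-1)^2·(-1)^3 = -1.
(-256215, 11 / ℚ) ramifies at {3, 11, 29, 31}: a division algebra.

[3, 11, 29, 31]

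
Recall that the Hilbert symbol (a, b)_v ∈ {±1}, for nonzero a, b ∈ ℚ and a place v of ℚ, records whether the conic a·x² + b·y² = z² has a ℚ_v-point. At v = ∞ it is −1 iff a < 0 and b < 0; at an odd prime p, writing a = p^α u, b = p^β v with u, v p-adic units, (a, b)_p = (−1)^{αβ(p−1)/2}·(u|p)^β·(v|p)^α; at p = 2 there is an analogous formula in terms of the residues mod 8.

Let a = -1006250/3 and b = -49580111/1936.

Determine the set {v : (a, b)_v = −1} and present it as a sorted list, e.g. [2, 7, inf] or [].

[37, inf]

Mod squares: a ≡ -4830, b ≡ -1011839. Check v ∈ {∞, 2, 3, 5, 7, 11, 23, 29, 37, 41}.
v=11: a=11^0·(≡10), b=11^-2·(≡7) mod 11; (10|11)=-1, (7|11)=-1; (−1)^{0·-2·5}·(-1)^-2·(-1)^0 = +1.
v=29: a=29^0·(≡7), b=29^1·(≡28) mod 29; (7|29)=+1, (28|29)=+1; (−1)^{0·1·14}·(+1)^1·(+1)^0 = +1.
v=5: a=5^5·(≡1), b=5^0·(≡4) mod 5; (1|5)=+1, (4|5)=+1; (−1)^{5·0·2}·(+1)^0·(+1)^5 = +1.
v=7: a=7^1·(≡3), b=7^2·(≡1) mod 7; (3|7)=-1, (1|7)=+1; (−1)^{1·2·3}·(-1)^2·(+1)^1 = +1.
v=3: a=3^-1·(≡1), b=3^0·(≡1) mod 3; (1|3)=+1, (1|3)=+1; (−1)^{-1·0·1}·(+1)^0·(+1)^-1 = +1.
v=37: a=37^0·(≡13), b=37^1·(≡33) mod 37; (13|37)=-1, (33|37)=+1; (−1)^{0·1·18}·(-1)^1·(+1)^0 = -1.
v=∞: -4830 < 0 and -1011839 < 0  ⇒  (a,b)_∞ = -1.
v=41: a=41^0·(≡18), b=41^1·(≡30) mod 41; (18|41)=+1, (30|41)=-1; (−1)^{0·1·20}·(+1)^1·(-1)^0 = +1.
v=23: a=23^1·(≡14), b=23^1·(≡16) mod 23; (14|23)=-1, (16|23)=+1; (−1)^{1·1·11}·(-1)^1·(+1)^1 = +1.
v=2: v_2(a)=1, v_2(b)=-4; units ≡ 1, 1 (mod 8); ε·ε+αω+βω = 0·0+1·0+-4·0 ≡ 0  ⇒  (a,b)_2 = +1.
Ram(-4830, -1011839) = {37, ∞}; no ℚ_37-point on the conic.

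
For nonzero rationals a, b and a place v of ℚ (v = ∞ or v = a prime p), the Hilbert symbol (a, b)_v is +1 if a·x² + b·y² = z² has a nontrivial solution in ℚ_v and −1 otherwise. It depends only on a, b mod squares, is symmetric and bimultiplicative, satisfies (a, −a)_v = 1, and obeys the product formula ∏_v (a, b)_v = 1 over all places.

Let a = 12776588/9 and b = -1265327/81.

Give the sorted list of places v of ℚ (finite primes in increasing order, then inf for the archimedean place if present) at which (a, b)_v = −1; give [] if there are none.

[]

Mod squares: a ≡ 3194147, b ≡ -527. Check v ∈ {∞, 2, 3, 7, 11, 17, 19, 29, 31}.
v=2: v_2(a)=2, v_2(b)=0; units ≡ 3, 1 (mod 8); ε·ε+αω+βω = 1·0+2·0+0·1 ≡ 0  ⇒  (a,b)_2 = +1.
v=29: a=29^1·(≡23), b=29^0·(≡24) mod 29; (23|29)=+1, (24|29)=+1; (−1)^{1·0·14}·(+1)^0·(+1)^1 = +1.
v=7: a=7^0·(≡3), b=7^4·(≡3) mod 7; (3|7)=-1, (3|7)=-1; (−1)^{0·4·3}·(-1)^4·(-1)^0 = +1.
v=17: a=17^1·(≡5), b=17^1·(≡14) mod 17; (5|17)=-1, (14|17)=-1; (−1)^{1·1·8}·(-1)^1·(-1)^1 = +1.
v=11: a=11^1·(≡2), b=11^0·(≡9) mod 11; (2|11)=-1, (9|11)=+1; (−1)^{1·0·5}·(-1)^0·(+1)^1 = +1.
v=3: a=3^-2·(≡2), b=3^-4·(≡1) mod 3; (2|3)=-1, (1|3)=+1; (−1)^{-2·-4·1}·(-1)^-4·(+1)^-2 = +1.
v=31: a=31^1·(≡21), b=31^1·(≡25) mod 31; (21|31)=-1, (25|31)=+1; (−1)^{1·1·15}·(-1)^1·(+1)^1 = +1.
v=19: a=19^1·(≡11), b=19^0·(≡7) mod 19; (11|19)=+1, (7|19)=+1; (−1)^{1·0·9}·(+1)^0·(+1)^1 = +1.
v=∞: 3194147 > 0 and -527 < 0  ⇒  (a,b)_∞ = +1.
Ram(a, b) = ∅: the form 3194147·x² + -527·y² − z² is isotropic over every ℚ_v, so by Hasse–Minkowski it is isotropic over ℚ.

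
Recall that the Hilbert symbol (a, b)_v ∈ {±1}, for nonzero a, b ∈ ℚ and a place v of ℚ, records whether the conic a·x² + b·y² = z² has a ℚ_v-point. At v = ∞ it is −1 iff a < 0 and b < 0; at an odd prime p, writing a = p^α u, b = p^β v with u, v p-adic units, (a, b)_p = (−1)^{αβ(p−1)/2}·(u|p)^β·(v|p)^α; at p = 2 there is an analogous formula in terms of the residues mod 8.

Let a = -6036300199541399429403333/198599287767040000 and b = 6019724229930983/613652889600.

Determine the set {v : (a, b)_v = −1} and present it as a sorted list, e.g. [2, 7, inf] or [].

[2, 13]

(a, b) ≡ (-13, 143) mod (ℚ^×)²; places V = {2, 3, 5, 11, 13, 17, 29, 43, ∞}.
(a,b)_17: α=-2, u≡9; β=-2, v≡10 (mod 17); (9|17)=+1, (10|17)=-1; sign (−1)^0·+1^-2·-1^-2 = +1.
(a,b)_43: α=2, u≡3; β=4, v≡36 (mod 43); (3|43)=-1, (36|43)=+1; sign (−1)^0·-1^4·+1^2 = +1.
(a,b)_∞: sgn(-13)=−, sgn(143)=+, so +1.
(a,b)_11: α=10, u≡5; β=5, v≡7 (mod 11); (5|11)=+1, (7|11)=-1; sign (−1)^0·+1^5·-1^10 = +1.
(a,b)_3: α=4, u≡2; β=-4, v≡2 (mod 3); (2|3)=-1, (2|3)=-1; sign (−1)^0·-1^-4·-1^4 = +1.
(a,b)_29: α=4, u≡22; β=2, v≡14 (mod 29); (22|29)=+1, (14|29)=-1; sign (−1)^0·+1^2·-1^4 = +1.
(a,b)_5: α=-4, u≡3; β=-2, v≡2 (mod 5); (3|5)=-1, (2|5)=-1; sign (−1)^0·-1^-2·-1^-4 = +1.
(a,b)_2: α=-40, β=-20; u≡3, v≡7 (mod 8); ε(u)ε(v)=1·1, αω(v)=-40·0, βω(u)=-20·1; sum ≡ 1  ⇒  -1.
(a,b)_13: α=3, u≡9; β=1, v≡6 (mod 13); (9|13)=+1, (6|13)=-1; sign (−1)^0·+1^1·-1^3 = -1.
(-13, 143 / ℚ) ramifies at {2, 13}: a division algebra.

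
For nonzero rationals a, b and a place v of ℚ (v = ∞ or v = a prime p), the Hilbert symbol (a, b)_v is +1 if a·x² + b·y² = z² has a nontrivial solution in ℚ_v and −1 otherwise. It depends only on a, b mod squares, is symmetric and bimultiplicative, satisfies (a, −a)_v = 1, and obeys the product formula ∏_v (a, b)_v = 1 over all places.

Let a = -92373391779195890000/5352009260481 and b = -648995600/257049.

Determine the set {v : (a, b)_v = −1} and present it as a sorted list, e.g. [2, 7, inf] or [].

(a, b) ≡ (-29, -13409) mod (ℚ^×)²; places V = {2, 3, 5, 11, 13, 23, 29, 53, ∞}.
(a,b)_5: α=4, u≡1; β=2, v≡4 (mod 5); (1|5)=+1, (4|5)=+1; sign (−1)^0·+1^2·+1^4 = +1.
(a,b)_29: α=1, u≡9; β=0, v≡15 (mod 29); (9|29)=+1, (15|29)=-1; sign (−1)^0·+1^0·-1^1 = -1.
(a,b)_11: α=8, u≡4; β=3, v≡8 (mod 11); (4|11)=+1, (8|11)=-1; sign (−1)^0·+1^3·-1^8 = +1.
(a,b)_53: α=2, u≡17; β=1, v≡27 (mod 53); (17|53)=+1, (27|53)=-1; sign (−1)^0·+1^1·-1^2 = +1.
(a,b)_2: α=4, β=4; u≡3, v≡7 (mod 8); ε(u)ε(v)=1·1, αω(v)=4·0, βω(u)=4·1; sum ≡ 1  ⇒  -1.
(a,b)_23: α=2, u≡14; β=1, v≡5 (mod 23); (14|23)=-1, (5|23)=-1; sign (−1)^0·-1^1·-1^2 = -1.
(a,b)_13: α=-8, u≡10; β=-4, v≡8 (mod 13); (10|13)=+1, (8|13)=-1; sign (−1)^0·+1^-4·-1^-8 = +1.
(a,b)_∞: sgn(-29)=−, sgn(-13409)=−, so -1.
(a,b)_3: α=-8, u≡1; β=-2, v≡1 (mod 3); (1|3)=+1, (1|3)=+1; sign (−1)^0·+1^-2·+1^-8 = +1.
|Ram(-29, -13409)| = 4, even; anisotropic at {2, 23, 29, ∞}.

[2, 23, 29, inf]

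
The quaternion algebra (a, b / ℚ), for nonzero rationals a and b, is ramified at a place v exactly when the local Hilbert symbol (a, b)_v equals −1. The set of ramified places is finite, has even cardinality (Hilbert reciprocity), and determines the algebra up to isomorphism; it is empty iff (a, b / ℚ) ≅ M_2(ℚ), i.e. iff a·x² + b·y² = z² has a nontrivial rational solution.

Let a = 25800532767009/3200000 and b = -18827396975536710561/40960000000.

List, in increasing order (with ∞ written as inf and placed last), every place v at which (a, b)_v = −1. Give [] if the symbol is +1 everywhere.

[2, 5, 11, 13]

(a, b) ≡ (1045, -17290) mod (ℚ^×)²; places V = {2, 3, 5, 7, 11, 13, 19, ∞}.
(a,b)_3: α=6, u≡1; β=12, v≡2 (mod 3); (1|3)=+1, (2|3)=-1; sign (−1)^0·+1^12·-1^6 = +1.
(a,b)_∞: sgn(1045)=+, sgn(-17290)=−, so +1.
(a,b)_5: α=-5, u≡1; β=-7, v≡3 (mod 5); (1|5)=+1, (3|5)=-1; sign (−1)^0·+1^-7·-1^-5 = -1.
(a,b)_7: α=2, u≡2; β=3, v≡2 (mod 7); (2|7)=+1, (2|7)=+1; sign (−1)^0·+1^3·+1^2 = +1.
(a,b)_13: α=4, u≡6; β=5, v≡4 (mod 13); (6|13)=-1, (4|13)=+1; sign (−1)^0·-1^5·+1^4 = -1.
(a,b)_19: α=1, u≡4; β=1, v≡10 (mod 19); (4|19)=+1, (10|19)=-1; sign (−1)^1·+1^1·-1^1 = +1.
(a,b)_2: α=-10, β=-19; u≡5, v≡3 (mod 8); ε(u)ε(v)=0·1, αω(v)=-10·1, βω(u)=-19·1; sum ≡ 1  ⇒  -1.
(a,b)_11: α=3, u≡6; β=4, v≡8 (mod 11); (6|11)=-1, (8|11)=-1; sign (−1)^0·-1^4·-1^3 = -1.
|Ram(1045, -17290)| = 4, even; anisotropic at {2, 5, 11, 13}.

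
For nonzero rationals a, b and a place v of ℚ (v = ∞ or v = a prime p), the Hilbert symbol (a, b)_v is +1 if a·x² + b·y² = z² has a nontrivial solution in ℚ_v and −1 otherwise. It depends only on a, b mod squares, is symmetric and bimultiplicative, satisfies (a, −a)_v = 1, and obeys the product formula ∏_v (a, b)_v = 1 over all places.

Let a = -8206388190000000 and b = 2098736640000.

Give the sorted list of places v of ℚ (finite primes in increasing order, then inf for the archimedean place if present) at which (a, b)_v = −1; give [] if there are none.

[2, 13]

(a, b) ≡ (-910, 11) mod (ℚ^×)²; places V = {2, 3, 5, 7, 11, 13, ∞}.
(a,b)_7: α=3, u≡5; β=2, v≡2 (mod 7); (5|7)=-1, (2|7)=+1; sign (−1)^0·-1^2·+1^3 = +1.
(a,b)_2: α=7, β=12; u≡1, v≡3 (mod 8); ε(u)ε(v)=0·1, αω(v)=7·1, βω(u)=12·0; sum ≡ 1  ⇒  -1.
(a,b)_13: α=3, u≡7; β=2, v≡2 (mod 13); (7|13)=-1, (2|13)=-1; sign (−1)^0·-1^2·-1^3 = -1.
(a,b)_∞: sgn(-910)=−, sgn(11)=+, so +1.
(a,b)_11: α=2, u≡1; β=1, v≡1 (mod 11); (1|11)=+1, (1|11)=+1; sign (−1)^0·+1^1·+1^2 = +1.
(a,b)_3: α=2, u≡2; β=2, v≡2 (mod 3); (2|3)=-1, (2|3)=-1; sign (−1)^0·-1^2·-1^2 = +1.
(a,b)_5: α=7, u≡3; β=4, v≡4 (mod 5); (3|5)=-1, (4|5)=+1; sign (−1)^0·-1^4·+1^7 = +1.
(-910, 11 / ℚ) ramifies at {2, 13}: a division algebra.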